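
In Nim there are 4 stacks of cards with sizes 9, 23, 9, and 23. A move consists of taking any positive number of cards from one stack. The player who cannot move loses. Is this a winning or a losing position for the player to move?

Compute the nim-sum pairwise:
9 XOR 23 = 30
30 XOR 9 = 23
23 XOR 23 = 0
The nim-sum is 0, so this is a P-position: the player to move is in a losing position under optimal play.

Losing position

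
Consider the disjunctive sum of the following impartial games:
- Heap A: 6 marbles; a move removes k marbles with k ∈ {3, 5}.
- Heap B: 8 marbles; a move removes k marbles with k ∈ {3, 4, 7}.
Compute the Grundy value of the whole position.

0

Build the Grundy sequence for heap A with g(k) = mex{g(k−s) : s ∈ {3, 5}, s ≤ k}:
g(0) = mex{} = 0
g(1) = mex{} = 0
g(2) = mex{} = 0
g(3) = mex{0} = 1
g(4) = mex{0} = 1
g(5) = mex{0} = 1
g(6) = mex{0,1} = 2
So g(6) = 2.
Build the Grundy sequence for heap B with g(k) = mex{g(k−s) : s ∈ {3, 4, 7}, s ≤ k}:
k:     0  1  2  3  4  5  6  7  8
g(k):  0  0  0  1  1  1  2  2  2
So g(8) = 2.
By the Sprague-Grundy theorem, the Grundy value of a sum of independent games is the XOR of the component values.
Combined value = 2 ⊕ 2 = 0.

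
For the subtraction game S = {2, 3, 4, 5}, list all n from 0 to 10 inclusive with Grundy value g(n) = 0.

0, 1, 7, 8

Build the Grundy sequence with g(k) = mex{g(k−s) : s ∈ {2, 3, 4, 5}, s ≤ k}:
k:     0  1  2  3  4  5  6  7  8  9 10
g(k):  0  0  1  1  2  2  3  0  0  1  1
The P-positions (g = 0) in 0..10 are 0, 1, 7, 8.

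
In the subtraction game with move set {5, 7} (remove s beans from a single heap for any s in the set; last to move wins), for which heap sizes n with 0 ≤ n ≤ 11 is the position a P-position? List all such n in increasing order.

Grundy values for subtraction set {5, 7}:
k:     0  1  2  3  4  5  6  7  8  9 10 11
g(k):  0  0  0  0  0  1  1  1  1  1  2  2
The P-positions (g = 0) in 0..11 are 0, 1, 2, 3, 4.

0, 1, 2, 3, 4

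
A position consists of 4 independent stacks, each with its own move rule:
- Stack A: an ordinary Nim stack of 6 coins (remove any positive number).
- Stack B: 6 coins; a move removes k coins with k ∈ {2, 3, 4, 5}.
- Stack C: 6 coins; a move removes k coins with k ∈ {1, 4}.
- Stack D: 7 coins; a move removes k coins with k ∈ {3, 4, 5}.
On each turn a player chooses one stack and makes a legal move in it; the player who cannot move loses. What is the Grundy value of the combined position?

6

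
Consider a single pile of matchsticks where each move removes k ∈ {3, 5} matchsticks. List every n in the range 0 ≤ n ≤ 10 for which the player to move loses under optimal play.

0, 1, 2, 8, 9, 10

Compute g(0), g(1), … for moves {3, 5}:
k:     0  1  2  3  4  5  6  7  8  9 10
g(k):  0  0  0  1  1  1  2  2  0  0  0
The P-positions (g = 0) in 0..10 are 0, 1, 2, 8, 9, 10.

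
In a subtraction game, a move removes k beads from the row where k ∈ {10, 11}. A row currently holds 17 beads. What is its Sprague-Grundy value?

1

Build the Grundy sequence with g(k) = mex{g(k−s) : s ∈ {10, 11}, s ≤ k}:
k:     0  1  2  3  4  5  6  7  8  9 10 11 12 13 14 15 16 17
g(k):  0  0  0  0  0  0  0  0  0  0  1  1  1  1  1  1  1  1
So g(17) = 1.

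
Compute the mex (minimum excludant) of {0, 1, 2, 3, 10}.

4

The values 0, 1, 2, 3 are all present; 4 is the first non-negative integer missing from the set.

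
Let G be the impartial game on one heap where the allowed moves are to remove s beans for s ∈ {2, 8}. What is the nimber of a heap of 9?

2

Build the Grundy sequence with g(k) = mex{g(k−s) : s ∈ {2, 8}, s ≤ k}:
g(0) = mex{} = 0
g(1) = mex{} = 0
g(2) = mex{0} = 1
g(3) = mex{0} = 1
g(4) = mex{1} = 0
g(5) = mex{1} = 0
g(6) = mex{0} = 1
g(7) = mex{0} = 1
g(8) = mex{0,1} = 2
g(9) = mex{0,1} = 2
So g(9) = 2.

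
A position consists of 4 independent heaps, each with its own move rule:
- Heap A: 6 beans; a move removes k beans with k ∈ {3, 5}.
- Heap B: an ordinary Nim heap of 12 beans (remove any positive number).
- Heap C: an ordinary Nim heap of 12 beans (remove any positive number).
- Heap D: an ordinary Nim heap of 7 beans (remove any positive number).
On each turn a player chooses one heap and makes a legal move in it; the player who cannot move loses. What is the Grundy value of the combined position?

Grundy values for heap A (subtraction set {3, 5}):
k:     0  1  2  3  4  5  6
g(k):  0  0  0  1  1  1  2
So g(6) = 2.
Heap B is a plain Nim heap of size 12, so its Grundy value is 12.
Heap C is a plain Nim heap of size 12, so its Grundy value is 12.
Heap D is a plain Nim heap of size 7, so its Grundy value is 7.
By the Sprague-Grundy theorem, the Grundy value of a sum of independent games is the XOR of the component values.
Combined value = 2 ⊕ 12 ⊕ 12 ⊕ 7 = 5.

5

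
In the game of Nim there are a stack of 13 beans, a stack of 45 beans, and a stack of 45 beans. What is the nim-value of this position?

13

Nim-sum: 13 ^ 45 ^ 45 = 13.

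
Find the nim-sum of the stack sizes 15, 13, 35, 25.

56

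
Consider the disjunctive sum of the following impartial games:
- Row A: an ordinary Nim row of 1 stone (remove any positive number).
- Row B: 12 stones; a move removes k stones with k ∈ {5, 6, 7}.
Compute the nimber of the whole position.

1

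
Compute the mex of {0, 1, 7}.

The values 0, 1 are all present; 2 is the first non-negative integer missing from the set.

2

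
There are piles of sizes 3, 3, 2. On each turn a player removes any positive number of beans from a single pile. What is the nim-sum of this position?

In binary:
  11  (3)
  11  (3)
  10  (2)
  --
  10  (2)

2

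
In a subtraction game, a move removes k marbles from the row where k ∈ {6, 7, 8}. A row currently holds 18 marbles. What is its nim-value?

Grundy values for subtraction set {6, 7, 8}:
k:     0  1  2  3  4  5  6  7  8  9 10 11 12 13 14 15 16 17 18
g(k):  0  0  0  0  0  0  1  1  1  1  1  1  2  2  0  0  0  0  0
So g(18) = 0.

0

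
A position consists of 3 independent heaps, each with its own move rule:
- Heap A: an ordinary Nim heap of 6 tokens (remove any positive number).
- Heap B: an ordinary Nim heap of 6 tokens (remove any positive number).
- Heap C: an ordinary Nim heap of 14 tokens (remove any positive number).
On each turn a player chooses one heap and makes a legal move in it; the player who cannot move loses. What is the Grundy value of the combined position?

14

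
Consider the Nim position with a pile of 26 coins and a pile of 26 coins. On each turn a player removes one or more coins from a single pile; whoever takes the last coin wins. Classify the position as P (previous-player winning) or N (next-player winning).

P-position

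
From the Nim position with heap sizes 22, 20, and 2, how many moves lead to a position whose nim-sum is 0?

0

Compute the nim-sum pairwise:
22 ^ 20 = 2
2 ^ 2 = 0
The nim-sum is already 0, so every move leaves a nonzero nim-sum — there are no winning moves.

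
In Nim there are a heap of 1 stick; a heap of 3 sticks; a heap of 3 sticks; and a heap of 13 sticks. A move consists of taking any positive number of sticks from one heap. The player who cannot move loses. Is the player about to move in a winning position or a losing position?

Nim-sum: 1 ⊕ 3 ⊕ 3 ⊕ 13 = 12.
The nim-sum is 12 ≠ 0, so this is an N-position: the player to move can win.

Winning position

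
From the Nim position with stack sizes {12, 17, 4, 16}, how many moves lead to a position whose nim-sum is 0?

1

Compute the nim-sum pairwise:
12 ⊕ 17 = 29
29 ⊕ 4 = 25
25 ⊕ 16 = 9
The overall nim-sum is X = 9. A stack of size p has a winning move iff p XOR X < p (reduce it to p XOR X).
  12: 12 XOR 9 = 5 < 12 — winning move (to 5).
  17: 17 XOR 9 = 24 ≥ 17 — no move.
  4: 4 XOR 9 = 13 ≥ 4 — no move.
  16: 16 XOR 9 = 25 ≥ 16 — no move.
That gives 1 winning move.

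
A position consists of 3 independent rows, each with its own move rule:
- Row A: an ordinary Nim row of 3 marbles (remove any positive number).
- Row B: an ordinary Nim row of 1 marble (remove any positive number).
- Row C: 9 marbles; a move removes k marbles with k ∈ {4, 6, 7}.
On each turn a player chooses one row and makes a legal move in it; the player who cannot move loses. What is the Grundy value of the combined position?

Row A is a plain Nim row of size 3, so its Grundy value is 3.
Row B is a plain Nim row of size 1, so its Grundy value is 1.
For row C, compute g(0), g(1), … with moves {4, 6, 7}:
k:     0  1  2  3  4  5  6  7  8  9
g(k):  0  0  0  0  1  1  1  1  2  2
So g(9) = 2.
The value of a disjunctive sum is the nim-sum of the parts.
Combined value = 3 XOR 1 XOR 2 = 0.

0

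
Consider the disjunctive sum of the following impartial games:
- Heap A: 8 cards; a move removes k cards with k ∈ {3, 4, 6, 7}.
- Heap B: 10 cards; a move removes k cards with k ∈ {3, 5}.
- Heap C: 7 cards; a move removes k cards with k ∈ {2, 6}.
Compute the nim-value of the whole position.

Build the Grundy sequence for heap A with g(k) = mex{g(k−s) : s ∈ {3, 4, 6, 7}, s ≤ k}:
k:     0  1  2  3  4  5  6  7  8
g(k):  0  0  0  1  1  1  2  2  2
So g(8) = 2.
Grundy values for heap B (subtraction set {3, 5}):
k:     0  1  2  3  4  5  6  7  8  9 10
g(k):  0  0  0  1  1  1  2  2  0  0  0
So g(10) = 0.
Grundy values for heap C (subtraction set {2, 6}):
k:     0  1  2  3  4  5  6  7
g(k):  0  0  1  1  0  0  1  1
So g(7) = 1.
By the Sprague-Grundy theorem, the Grundy value of a sum of independent games is the XOR of the component values.
Combined value = 2 XOR 0 XOR 1 = 3.

3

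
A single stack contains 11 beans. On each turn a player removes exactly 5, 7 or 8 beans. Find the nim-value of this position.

2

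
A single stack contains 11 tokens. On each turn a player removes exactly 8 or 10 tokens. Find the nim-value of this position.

Grundy values for subtraction set {8, 10}:
k:     0  1  2  3  4  5  6  7  8  9 10 11
g(k):  0  0  0  0  0  0  0  0  1  1  1  1
So g(11) = 1.

1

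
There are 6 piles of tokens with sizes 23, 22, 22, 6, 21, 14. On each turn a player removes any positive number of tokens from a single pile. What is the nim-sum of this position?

10

Write each in binary and XOR column by column:
  10111  (23)
  10110  (22)
  10110  (22)
  00110  (6)
  10101  (21)
  01110  (14)
  -----
  01010  (10)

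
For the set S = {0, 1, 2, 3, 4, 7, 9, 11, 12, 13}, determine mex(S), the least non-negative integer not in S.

The values 0, 1, 2, 3, 4 are all present; 5 is the first non-negative integer missing from the set.

5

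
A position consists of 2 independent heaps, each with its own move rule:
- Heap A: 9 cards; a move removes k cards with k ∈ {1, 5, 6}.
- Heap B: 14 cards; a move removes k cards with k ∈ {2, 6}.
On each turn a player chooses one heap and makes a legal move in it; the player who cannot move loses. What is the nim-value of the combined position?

2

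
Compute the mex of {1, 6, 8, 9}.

0

0 is not in the set, so the mex is 0.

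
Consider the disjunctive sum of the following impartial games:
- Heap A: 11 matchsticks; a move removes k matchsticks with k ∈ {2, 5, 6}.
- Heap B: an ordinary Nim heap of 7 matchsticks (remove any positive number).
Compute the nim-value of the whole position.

7

For heap A, compute g(0), g(1), … with moves {2, 5, 6}:
k:     0  1  2  3  4  5  6  7  8  9 10 11
g(k):  0  0  1  1  0  2  1  3  0  2  1  0
So g(11) = 0.
Heap B is a plain Nim heap of size 7, so its Grundy value is 7.
The value of a disjunctive sum is the nim-sum of the parts.
Combined value = 0 ⊕ 7 = 7.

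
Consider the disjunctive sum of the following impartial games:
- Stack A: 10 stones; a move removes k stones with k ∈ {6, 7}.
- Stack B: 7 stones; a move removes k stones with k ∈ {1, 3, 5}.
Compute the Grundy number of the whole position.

0

Grundy values for stack A (subtraction set {6, 7}):
k:     0  1  2  3  4  5  6  7  8  9 10
g(k):  0  0  0  0  0  0  1  1  1  1  1
So g(10) = 1.
Build the Grundy sequence for stack B with g(k) = mex{g(k−s) : s ∈ {1, 3, 5}, s ≤ k}:
g(0) = mex{} = 0
g(1) = mex{0} = 1
g(2) = mex{1} = 0
g(3) = mex{0} = 1
g(4) = mex{1} = 0
g(5) = mex{0} = 1
g(6) = mex{1} = 0
g(7) = mex{0} = 1
So g(7) = 1.
By the Sprague-Grundy theorem, the Grundy value of a sum of independent games is the XOR of the component values.
Combined value = 1 ⊕ 1 = 0.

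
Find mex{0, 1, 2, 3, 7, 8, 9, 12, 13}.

The values 0, 1, 2, 3 are all present; 4 is the first non-negative integer missing from the set.

4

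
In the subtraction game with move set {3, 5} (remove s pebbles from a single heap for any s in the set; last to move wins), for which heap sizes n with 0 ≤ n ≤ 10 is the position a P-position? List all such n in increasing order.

0, 1, 2, 8, 9, 10

Grundy values for subtraction set {3, 5}:
k:     0  1  2  3  4  5  6  7  8  9 10
g(k):  0  0  0  1  1  1  2  2  0  0  0
The P-positions (g = 0) in 0..10 are 0, 1, 2, 8, 9, 10.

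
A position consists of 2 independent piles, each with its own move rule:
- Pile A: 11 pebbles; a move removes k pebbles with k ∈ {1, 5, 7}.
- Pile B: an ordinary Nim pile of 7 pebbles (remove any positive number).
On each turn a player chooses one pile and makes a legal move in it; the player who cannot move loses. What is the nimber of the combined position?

6

Build the Grundy sequence for pile A with g(k) = mex{g(k−s) : s ∈ {1, 5, 7}, s ≤ k}:
k:     0  1  2  3  4  5  6  7  8  9 10 11
g(k):  0  1  0  1  0  1  0  1  0  1  0  1
So g(11) = 1.
Pile B is a plain Nim pile of size 7, so its Grundy value is 7.
By the Sprague-Grundy theorem, the Grundy value of a sum of independent games is the XOR of the component values.
Combined value = 1 ⊕ 7 = 6.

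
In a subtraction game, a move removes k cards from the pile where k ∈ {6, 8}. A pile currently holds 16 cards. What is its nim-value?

0

Grundy values for subtraction set {6, 8}:
k:     0  1  2  3  4  5  6  7  8  9 10 11 12 13 14 15 16
g(k):  0  0  0  0  0  0  1  1  1  1  1  1  2  2  0  0  0
So g(16) = 0.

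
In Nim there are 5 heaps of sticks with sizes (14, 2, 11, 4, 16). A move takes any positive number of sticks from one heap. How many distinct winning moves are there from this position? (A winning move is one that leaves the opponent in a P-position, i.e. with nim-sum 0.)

1

Compute the nim-sum pairwise:
14 XOR 2 = 12
12 XOR 11 = 7
7 XOR 4 = 3
3 XOR 16 = 19
The overall nim-sum is X = 19. A heap of size p has a winning move iff p XOR X < p (reduce it to p XOR X).
  14: 14 XOR 19 = 29 ≥ 14 — no move.
  2: 2 XOR 19 = 17 ≥ 2 — no move.
  11: 11 XOR 19 = 24 ≥ 11 — no move.
  4: 4 XOR 19 = 23 ≥ 4 — no move.
  16: 16 XOR 19 = 3 < 16 — winning move (to 3).
That gives 1 winning move.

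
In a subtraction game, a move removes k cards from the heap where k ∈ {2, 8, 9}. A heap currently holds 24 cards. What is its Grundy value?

1

Build the Grundy sequence with g(k) = mex{g(k−s) : s ∈ {2, 8, 9}, s ≤ k}:
k:     0  1  2  3  4  5  6  7  8  9 10 11 12 13 14 15 16 17 18 19 20 21 22 23 24
g(k):  0  0  1  1  0  0  1  1  2  2  3  0  2  1  3  0  0  1  1  2  3  0  0  1  1
So g(24) = 1.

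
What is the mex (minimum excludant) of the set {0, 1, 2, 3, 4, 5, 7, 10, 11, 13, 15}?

The values 0, 1, 2, 3, 4, 5 are all present; 6 is the first non-negative integer missing from the set.

6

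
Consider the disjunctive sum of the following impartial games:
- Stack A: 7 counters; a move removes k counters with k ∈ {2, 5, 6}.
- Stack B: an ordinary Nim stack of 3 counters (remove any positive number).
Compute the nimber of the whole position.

Build the Grundy sequence for stack A with g(k) = mex{g(k−s) : s ∈ {2, 5, 6}, s ≤ k}:
k:     0  1  2  3  4  5  6  7
g(k):  0  0  1  1  0  2  1  3
So g(7) = 3.
Stack B is a plain Nim stack of size 3, so its Grundy value is 3.
By the Sprague-Grundy theorem, the Grundy value of a sum of independent games is the XOR of the component values.
Combined value = 3 XOR 3 = 0.

0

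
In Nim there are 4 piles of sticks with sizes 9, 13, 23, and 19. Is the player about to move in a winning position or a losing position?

Losing position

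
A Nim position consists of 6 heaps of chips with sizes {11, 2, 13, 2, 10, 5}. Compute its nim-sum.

Compute the nim-sum pairwise:
11 ^ 2 = 9
9 ^ 13 = 4
4 ^ 2 = 6
6 ^ 10 = 12
12 ^ 5 = 9

9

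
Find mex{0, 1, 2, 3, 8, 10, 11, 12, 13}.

The values 0, 1, 2, 3 are all present; 4 is the first non-negative integer missing from the set.

4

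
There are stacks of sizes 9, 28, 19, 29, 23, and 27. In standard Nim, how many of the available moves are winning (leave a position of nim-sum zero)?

5

In binary:
  01001  (9)
  11100  (28)
  10011  (19)
  11101  (29)
  10111  (23)
  11011  (27)
  -----
  10111  (23)
The overall nim-sum is X = 23. A stack of size p has a winning move iff p XOR X < p (reduce it to p XOR X).
  9: 9 XOR 23 = 30 ≥ 9 — no move.
  28: 28 XOR 23 = 11 < 28 — winning move (to 11).
  19: 19 XOR 23 = 4 < 19 — winning move (to 4).
  29: 29 XOR 23 = 10 < 29 — winning move (to 10).
  23: 23 XOR 23 = 0 < 23 — winning move (to 0).
  27: 27 XOR 23 = 12 < 27 — winning move (to 12).
That gives 5 winning moves.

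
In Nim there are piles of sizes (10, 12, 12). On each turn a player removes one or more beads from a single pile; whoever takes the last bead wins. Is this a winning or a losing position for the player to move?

Nim-sum: 10 ⊕ 12 ⊕ 12 = 10.
The nim-sum is 10 ≠ 0, so this is an N-position: the player to move can win.

Winning position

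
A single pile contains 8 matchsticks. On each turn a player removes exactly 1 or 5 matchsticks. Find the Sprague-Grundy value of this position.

Compute g(0), g(1), … for moves {1, 5}:
k:     0  1  2  3  4  5  6  7  8
g(k):  0  1  0  1  0  1  0  1  0
So g(8) = 0.

0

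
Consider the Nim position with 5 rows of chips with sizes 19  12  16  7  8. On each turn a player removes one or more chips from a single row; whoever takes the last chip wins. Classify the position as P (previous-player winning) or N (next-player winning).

In binary:
  10011  (19)
  01100  (12)
  10000  (16)
  00111  (7)
  01000  (8)
  -----
  00000  (0)
The nim-sum is 0, so this is a P-position: the player to move is in a losing position under optimal play.

P-position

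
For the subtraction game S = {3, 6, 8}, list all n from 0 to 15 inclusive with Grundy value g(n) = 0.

0, 1, 2, 11, 12, 13

Compute g(0), g(1), … for moves {3, 6, 8}:
k:     0  1  2  3  4  5  6  7  8  9 10 11 12 13 14 15
g(k):  0  0  0  1  1  1  2  2  2  3  3  0  0  0  1  1
The P-positions (g = 0) in 0..15 are 0, 1, 2, 11, 12, 13.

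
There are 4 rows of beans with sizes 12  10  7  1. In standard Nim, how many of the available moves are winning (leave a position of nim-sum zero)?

Bitwise XOR of the heap sizes:
  1100  (12)
  1010  (10)
  0111  (7)
  0001  (1)
  ----
  0000  (0)
The nim-sum is already 0, so every move leaves a nonzero nim-sum — there are no winning moves.

0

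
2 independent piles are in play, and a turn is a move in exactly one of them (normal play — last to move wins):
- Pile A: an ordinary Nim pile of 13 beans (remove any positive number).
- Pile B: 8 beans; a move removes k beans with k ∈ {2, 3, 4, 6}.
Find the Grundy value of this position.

13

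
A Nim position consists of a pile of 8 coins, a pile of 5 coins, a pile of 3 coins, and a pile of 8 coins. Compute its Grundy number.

Compute the nim-sum pairwise:
8 ^ 5 = 13
13 ^ 3 = 14
14 ^ 8 = 6

6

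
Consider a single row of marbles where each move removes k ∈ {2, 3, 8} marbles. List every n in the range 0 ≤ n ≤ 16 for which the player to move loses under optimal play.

0, 1, 5, 6, 10, 11, 15, 16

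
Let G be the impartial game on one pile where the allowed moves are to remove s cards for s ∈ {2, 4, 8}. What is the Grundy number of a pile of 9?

Grundy values for subtraction set {2, 4, 8}:
g(0) = mex{} = 0
g(1) = mex{} = 0
g(2) = mex{0} = 1
g(3) = mex{0} = 1
g(4) = mex{0,1} = 2
g(5) = mex{0,1} = 2
g(6) = mex{1,2} = 0
g(7) = mex{1,2} = 0
g(8) = mex{0,2} = 1
g(9) = mex{0,2} = 1
So g(9) = 1.

1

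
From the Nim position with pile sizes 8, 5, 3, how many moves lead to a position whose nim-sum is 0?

1

Nim-sum: 8 ⊕ 5 ⊕ 3 = 14.
The overall nim-sum is X = 14. A pile of size p has a winning move iff p XOR X < p (reduce it to p XOR X).
  8: 8 XOR 14 = 6 < 8 — winning move (to 6).
  5: 5 XOR 14 = 11 ≥ 5 — no move.
  3: 3 XOR 14 = 13 ≥ 3 — no move.
That gives 1 winning move.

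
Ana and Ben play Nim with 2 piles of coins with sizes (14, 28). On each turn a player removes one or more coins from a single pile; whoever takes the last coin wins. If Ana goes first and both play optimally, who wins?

Ana wins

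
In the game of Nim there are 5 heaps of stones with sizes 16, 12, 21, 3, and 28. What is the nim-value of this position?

22

In binary:
  10000  (16)
  01100  (12)
  10101  (21)
  00011  (3)
  11100  (28)
  -----
  10110  (22)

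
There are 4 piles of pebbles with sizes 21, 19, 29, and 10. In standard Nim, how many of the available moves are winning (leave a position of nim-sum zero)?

3

Compute the nim-sum pairwise:
21 XOR 19 = 6
6 XOR 29 = 27
27 XOR 10 = 17
The overall nim-sum is X = 17. A pile of size p has a winning move iff p XOR X < p (reduce it to p XOR X).
  21: 21 XOR 17 = 4 < 21 — winning move (to 4).
  19: 19 XOR 17 = 2 < 19 — winning move (to 2).
  29: 29 XOR 17 = 12 < 29 — winning move (to 12).
  10: 10 XOR 17 = 27 ≥ 10 — no move.
That gives 3 winning moves.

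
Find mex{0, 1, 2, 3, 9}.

The values 0, 1, 2, 3 are all present; 4 is the first non-negative integer missing from the set.

4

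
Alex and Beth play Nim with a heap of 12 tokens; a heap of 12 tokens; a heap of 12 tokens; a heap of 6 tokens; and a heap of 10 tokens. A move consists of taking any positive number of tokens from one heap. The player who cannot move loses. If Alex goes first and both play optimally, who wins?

Beth wins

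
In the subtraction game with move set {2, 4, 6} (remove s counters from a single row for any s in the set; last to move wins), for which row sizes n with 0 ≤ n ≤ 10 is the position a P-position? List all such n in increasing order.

0, 1, 8, 9

Grundy values for subtraction set {2, 4, 6}:
k:     0  1  2  3  4  5  6  7  8  9 10
g(k):  0  0  1  1  2  2  3  3  0  0  1
The P-positions (g = 0) in 0..10 are 0, 1, 8, 9.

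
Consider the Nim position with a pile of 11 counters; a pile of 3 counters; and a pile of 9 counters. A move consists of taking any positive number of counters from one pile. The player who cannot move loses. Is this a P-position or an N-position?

N-position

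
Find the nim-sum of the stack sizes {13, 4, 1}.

8

Nim-sum: 13 ⊕ 4 ⊕ 1 = 8.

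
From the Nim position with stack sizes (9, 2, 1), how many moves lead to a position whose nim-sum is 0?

1

Compute the nim-sum pairwise:
9 ⊕ 2 = 11
11 ⊕ 1 = 10
The overall nim-sum is X = 10. A stack of size p has a winning move iff p XOR X < p (reduce it to p XOR X).
  9: 9 XOR 10 = 3 < 9 — winning move (to 3).
  2: 2 XOR 10 = 8 ≥ 2 — no move.
  1: 1 XOR 10 = 11 ≥ 1 — no move.
That gives 1 winning move.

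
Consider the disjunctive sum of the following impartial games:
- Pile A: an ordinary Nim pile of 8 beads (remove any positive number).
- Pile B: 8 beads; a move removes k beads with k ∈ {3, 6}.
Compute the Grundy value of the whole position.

10

Pile A is a plain Nim pile of size 8, so its Grundy value is 8.
For pile B, compute g(0), g(1), … with moves {3, 6}:
g(0) = mex{} = 0
g(1) = mex{} = 0
g(2) = mex{} = 0
g(3) = mex{0} = 1
g(4) = mex{0} = 1
g(5) = mex{0} = 1
g(6) = mex{0,1} = 2
g(7) = mex{0,1} = 2
g(8) = mex{0,1} = 2
So g(8) = 2.
By the Sprague-Grundy theorem, the Grundy value of a sum of independent games is the XOR of the component values.
Combined value = 8 ⊕ 2 = 10.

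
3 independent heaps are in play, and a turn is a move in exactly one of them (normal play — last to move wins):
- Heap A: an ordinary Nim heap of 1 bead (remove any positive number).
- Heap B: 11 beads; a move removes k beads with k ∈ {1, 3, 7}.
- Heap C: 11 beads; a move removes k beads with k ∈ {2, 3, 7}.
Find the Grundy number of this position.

Heap A is a plain Nim heap of size 1, so its Grundy value is 1.
Grundy values for heap B (subtraction set {1, 3, 7}):
g(0) = mex{} = 0
g(1) = mex{0} = 1
g(2) = mex{1} = 0
g(3) = mex{0} = 1
g(4) = mex{1} = 0
g(5) = mex{0} = 1
g(6) = mex{1} = 0
g(7) = mex{0} = 1
g(8) = mex{1} = 0
g(9) = mex{0} = 1
g(10) = mex{1} = 0
g(11) = mex{0} = 1
So g(11) = 1.
Build the Grundy sequence for heap C with g(k) = mex{g(k−s) : s ∈ {2, 3, 7}, s ≤ k}:
k:     0  1  2  3  4  5  6  7  8  9 10 11
g(k):  0  0  1  1  2  0  0  1  1  2  0  0
So g(11) = 0.
By the Sprague-Grundy theorem, the Grundy value of a sum of independent games is the XOR of the component values.
Combined value = 1 ⊕ 1 ⊕ 0 = 0.

0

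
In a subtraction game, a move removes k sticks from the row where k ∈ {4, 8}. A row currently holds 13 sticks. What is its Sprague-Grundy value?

0

Grundy values for subtraction set {4, 8}:
k:     0  1  2  3  4  5  6  7  8  9 10 11 12 13
g(k):  0  0  0  0  1  1  1  1  2  2  2  2  0  0
So g(13) = 0.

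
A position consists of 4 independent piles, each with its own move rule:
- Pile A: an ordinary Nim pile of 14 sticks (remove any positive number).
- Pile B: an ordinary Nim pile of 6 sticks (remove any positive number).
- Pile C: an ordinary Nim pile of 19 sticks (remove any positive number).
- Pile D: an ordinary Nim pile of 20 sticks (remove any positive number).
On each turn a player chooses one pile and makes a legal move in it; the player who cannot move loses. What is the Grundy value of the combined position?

15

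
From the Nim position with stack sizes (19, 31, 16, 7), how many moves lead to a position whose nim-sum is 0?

3

Compute the nim-sum pairwise:
19 XOR 31 = 12
12 XOR 16 = 28
28 XOR 7 = 27
The overall nim-sum is X = 27. A stack of size p has a winning move iff p XOR X < p (reduce it to p XOR X).
  19: 19 XOR 27 = 8 < 19 — winning move (to 8).
  31: 31 XOR 27 = 4 < 31 — winning move (to 4).
  16: 16 XOR 27 = 11 < 16 — winning move (to 11).
  7: 7 XOR 27 = 28 ≥ 7 — no move.
That gives 3 winning moves.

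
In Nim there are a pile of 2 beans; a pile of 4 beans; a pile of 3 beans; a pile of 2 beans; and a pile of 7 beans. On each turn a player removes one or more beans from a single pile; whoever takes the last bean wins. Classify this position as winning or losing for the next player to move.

Nim-sum: 2 ^ 4 ^ 3 ^ 2 ^ 7 = 0.
The nim-sum is 0, so this is a P-position: the player to move is in a losing position under optimal play.

Losing position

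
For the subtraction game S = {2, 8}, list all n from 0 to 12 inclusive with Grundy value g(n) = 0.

0, 1, 4, 5, 10, 11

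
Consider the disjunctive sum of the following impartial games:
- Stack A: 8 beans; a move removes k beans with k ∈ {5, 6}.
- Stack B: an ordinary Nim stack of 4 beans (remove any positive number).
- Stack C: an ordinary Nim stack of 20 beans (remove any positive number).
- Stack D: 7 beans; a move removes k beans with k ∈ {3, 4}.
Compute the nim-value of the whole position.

Grundy values for stack A (subtraction set {5, 6}):
k:     0  1  2  3  4  5  6  7  8
g(k):  0  0  0  0  0  1  1  1  1
So g(8) = 1.
Stack B is a plain Nim stack of size 4, so its Grundy value is 4.
Stack C is a plain Nim stack of size 20, so its Grundy value is 20.
Grundy values for stack D (subtraction set {3, 4}):
g(0) = mex{} = 0
g(1) = mex{} = 0
g(2) = mex{} = 0
g(3) = mex{0} = 1
g(4) = mex{0} = 1
g(5) = mex{0} = 1
g(6) = mex{0,1} = 2
g(7) = mex{1} = 0
So g(7) = 0.
By the Sprague-Grundy theorem, the Grundy value of a sum of independent games is the XOR of the component values.
Combined value = 1 XOR 4 XOR 20 XOR 0 = 17.

17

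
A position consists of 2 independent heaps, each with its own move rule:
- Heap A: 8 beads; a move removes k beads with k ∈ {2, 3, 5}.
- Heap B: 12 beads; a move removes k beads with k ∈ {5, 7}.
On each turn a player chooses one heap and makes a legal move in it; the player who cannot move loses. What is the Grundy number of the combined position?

0

Grundy values for heap A (subtraction set {2, 3, 5}):
k:     0  1  2  3  4  5  6  7  8
g(k):  0  0  1  1  2  2  3  0  0
So g(8) = 0.
Build the Grundy sequence for heap B with g(k) = mex{g(k−s) : s ∈ {5, 7}, s ≤ k}:
g(0) = mex{} = 0
g(1) = mex{} = 0
g(2) = mex{} = 0
g(3) = mex{} = 0
g(4) = mex{} = 0
g(5) = mex{0} = 1
g(6) = mex{0} = 1
g(7) = mex{0} = 1
g(8) = mex{0} = 1
g(9) = mex{0} = 1
g(10) = mex{0,1} = 2
g(11) = mex{0,1} = 2
g(12) = mex{1} = 0
So g(12) = 0.
The value of a disjunctive sum is the nim-sum of the parts.
Combined value = 0 ⊕ 0 = 0.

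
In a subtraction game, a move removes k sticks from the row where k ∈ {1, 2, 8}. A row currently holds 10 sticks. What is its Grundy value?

Grundy values for subtraction set {1, 2, 8}:
k:     0  1  2  3  4  5  6  7  8  9 10
g(k):  0  1  2  0  1  2  0  1  2  0  1
So g(10) = 1.

1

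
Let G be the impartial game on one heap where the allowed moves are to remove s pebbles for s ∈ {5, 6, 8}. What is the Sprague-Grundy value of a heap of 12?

Compute g(0), g(1), … for moves {5, 6, 8}:
g(0) = mex{} = 0
g(1) = mex{} = 0
g(2) = mex{} = 0
g(3) = mex{} = 0
g(4) = mex{} = 0
g(5) = mex{0} = 1
g(6) = mex{0} = 1
g(7) = mex{0} = 1
g(8) = mex{0} = 1
g(9) = mex{0} = 1
g(10) = mex{0,1} = 2
g(11) = mex{0,1} = 2
g(12) = mex{0,1} = 2
So g(12) = 2.

2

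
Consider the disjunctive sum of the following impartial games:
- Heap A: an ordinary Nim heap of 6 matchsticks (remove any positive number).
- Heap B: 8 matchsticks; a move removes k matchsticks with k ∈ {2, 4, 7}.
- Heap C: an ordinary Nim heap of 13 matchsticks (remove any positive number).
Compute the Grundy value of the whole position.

Heap A is a plain Nim heap of size 6, so its Grundy value is 6.
Grundy values for heap B (subtraction set {2, 4, 7}):
g(0) = mex{} = 0
g(1) = mex{} = 0
g(2) = mex{0} = 1
g(3) = mex{0} = 1
g(4) = mex{0,1} = 2
g(5) = mex{0,1} = 2
g(6) = mex{1,2} = 0
g(7) = mex{0,1,2} = 3
g(8) = mex{0,2} = 1
So g(8) = 1.
Heap C is a plain Nim heap of size 13, so its Grundy value is 13.
The value of a disjunctive sum is the nim-sum of the parts.
Combined value = 6 XOR 1 XOR 13 = 10.

10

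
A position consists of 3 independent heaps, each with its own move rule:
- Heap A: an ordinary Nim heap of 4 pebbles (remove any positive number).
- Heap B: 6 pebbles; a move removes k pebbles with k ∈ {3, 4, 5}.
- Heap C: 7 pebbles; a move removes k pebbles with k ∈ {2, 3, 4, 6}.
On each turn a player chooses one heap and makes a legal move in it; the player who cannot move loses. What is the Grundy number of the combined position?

5

Heap A is a plain Nim heap of size 4, so its Grundy value is 4.
Build the Grundy sequence for heap B with g(k) = mex{g(k−s) : s ∈ {3, 4, 5}, s ≤ k}:
k:     0  1  2  3  4  5  6
g(k):  0  0  0  1  1  1  2
So g(6) = 2.
Grundy values for heap C (subtraction set {2, 3, 4, 6}):
g(0) = mex{} = 0
g(1) = mex{} = 0
g(2) = mex{0} = 1
g(3) = mex{0} = 1
g(4) = mex{0,1} = 2
g(5) = mex{0,1} = 2
g(6) = mex{0,1,2} = 3
g(7) = mex{0,1,2} = 3
So g(7) = 3.
The value of a disjunctive sum is the nim-sum of the parts.
Combined value = 4 ⊕ 2 ⊕ 3 = 5.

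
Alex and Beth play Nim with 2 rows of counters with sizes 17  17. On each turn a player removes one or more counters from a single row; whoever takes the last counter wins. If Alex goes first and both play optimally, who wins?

Compute the nim-sum pairwise:
17 XOR 17 = 0
The nim-sum is 0, so this is a P-position: the player to move is in a losing position under optimal play; Alex is about to move from it and so loses — Beth wins.

Beth wins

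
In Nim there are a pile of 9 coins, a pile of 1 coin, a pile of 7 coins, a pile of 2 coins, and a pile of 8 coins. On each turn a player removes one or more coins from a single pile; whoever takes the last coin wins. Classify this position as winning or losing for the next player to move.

Winning position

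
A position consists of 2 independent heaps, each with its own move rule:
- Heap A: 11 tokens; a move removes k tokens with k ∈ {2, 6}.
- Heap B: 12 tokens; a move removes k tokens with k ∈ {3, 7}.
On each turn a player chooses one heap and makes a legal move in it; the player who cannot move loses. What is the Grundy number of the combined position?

Grundy values for heap A (subtraction set {2, 6}):
k:     0  1  2  3  4  5  6  7  8  9 10 11
g(k):  0  0  1  1  0  0  1  1  0  0  1  1
So g(11) = 1.
Build the Grundy sequence for heap B with g(k) = mex{g(k−s) : s ∈ {3, 7}, s ≤ k}:
k:     0  1  2  3  4  5  6  7  8  9 10 11 12
g(k):  0  0  0  1  1  1  0  2  2  1  0  0  0
So g(12) = 0.
By the Sprague-Grundy theorem, the Grundy value of a sum of independent games is the XOR of the component values.
Combined value = 1 XOR 0 = 1.

1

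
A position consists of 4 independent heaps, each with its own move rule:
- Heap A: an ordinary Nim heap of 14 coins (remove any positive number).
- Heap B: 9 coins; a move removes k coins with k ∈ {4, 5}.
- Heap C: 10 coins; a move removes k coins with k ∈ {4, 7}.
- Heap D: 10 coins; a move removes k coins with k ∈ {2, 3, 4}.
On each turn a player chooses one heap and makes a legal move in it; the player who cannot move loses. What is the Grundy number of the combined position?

14

Heap A is a plain Nim heap of size 14, so its Grundy value is 14.
For heap B, compute g(0), g(1), … with moves {4, 5}:
k:     0  1  2  3  4  5  6  7  8  9
g(k):  0  0  0  0  1  1  1  1  2  0
So g(9) = 0.
For heap C, compute g(0), g(1), … with moves {4, 7}:
g(0) = mex{} = 0
g(1) = mex{} = 0
g(2) = mex{} = 0
g(3) = mex{} = 0
g(4) = mex{0} = 1
g(5) = mex{0} = 1
g(6) = mex{0} = 1
g(7) = mex{0} = 1
g(8) = mex{0,1} = 2
g(9) = mex{0,1} = 2
g(10) = mex{0,1} = 2
So g(10) = 2.
Grundy values for heap D (subtraction set {2, 3, 4}):
k:     0  1  2  3  4  5  6  7  8  9 10
g(k):  0  0  1  1  2  2  0  0  1  1  2
So g(10) = 2.
By the Sprague-Grundy theorem, the Grundy value of a sum of independent games is the XOR of the component values.
Combined value = 14 XOR 0 XOR 2 XOR 2 = 14.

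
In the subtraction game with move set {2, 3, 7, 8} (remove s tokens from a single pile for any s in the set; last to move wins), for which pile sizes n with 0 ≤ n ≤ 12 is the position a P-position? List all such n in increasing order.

0, 1, 5, 6, 10, 11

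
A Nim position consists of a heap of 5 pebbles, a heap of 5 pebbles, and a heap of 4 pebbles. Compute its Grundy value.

4

Compute the nim-sum pairwise:
5 ⊕ 5 = 0
0 ⊕ 4 = 4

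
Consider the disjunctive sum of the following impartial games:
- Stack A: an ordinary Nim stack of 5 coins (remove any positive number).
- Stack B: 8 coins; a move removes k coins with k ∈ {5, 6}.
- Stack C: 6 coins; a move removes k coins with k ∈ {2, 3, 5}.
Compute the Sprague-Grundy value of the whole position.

Stack A is a plain Nim stack of size 5, so its Grundy value is 5.
For stack B, compute g(0), g(1), … with moves {5, 6}:
k:     0  1  2  3  4  5  6  7  8
g(k):  0  0  0  0  0  1  1  1  1
So g(8) = 1.
For stack C, compute g(0), g(1), … with moves {2, 3, 5}:
k:     0  1  2  3  4  5  6
g(k):  0  0  1  1  2  2  3
So g(6) = 3.
By the Sprague-Grundy theorem, the Grundy value of a sum of independent games is the XOR of the component values.
Combined value = 5 ⊕ 1 ⊕ 3 = 7.

7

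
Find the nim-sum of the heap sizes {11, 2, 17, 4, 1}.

Bitwise XOR of the heap sizes:
  01011  (11)
  00010  (2)
  10001  (17)
  00100  (4)
  00001  (1)
  -----
  11101  (29)

29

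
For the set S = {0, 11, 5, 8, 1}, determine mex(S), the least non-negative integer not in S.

2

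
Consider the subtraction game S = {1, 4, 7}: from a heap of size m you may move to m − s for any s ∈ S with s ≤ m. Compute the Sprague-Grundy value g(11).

Grundy values for subtraction set {1, 4, 7}:
g(0) = mex{} = 0
g(1) = mex{0} = 1
g(2) = mex{1} = 0
g(3) = mex{0} = 1
g(4) = mex{0,1} = 2
g(5) = mex{1,2} = 0
g(6) = mex{0} = 1
g(7) = mex{0,1} = 2
g(8) = mex{1,2} = 0
g(9) = mex{0} = 1
g(10) = mex{1} = 0
g(11) = mex{0,2} = 1
So g(11) = 1.

1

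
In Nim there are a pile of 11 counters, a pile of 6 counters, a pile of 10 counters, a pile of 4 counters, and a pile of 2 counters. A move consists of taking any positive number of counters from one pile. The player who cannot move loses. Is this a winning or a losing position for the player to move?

Winning position

Compute the nim-sum pairwise:
11 ⊕ 6 = 13
13 ⊕ 10 = 7
7 ⊕ 4 = 3
3 ⊕ 2 = 1
The nim-sum is 1 ≠ 0, so this is an N-position: the player to move can win.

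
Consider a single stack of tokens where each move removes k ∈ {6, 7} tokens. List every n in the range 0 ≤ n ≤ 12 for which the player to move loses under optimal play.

Build the Grundy sequence with g(k) = mex{g(k−s) : s ∈ {6, 7}, s ≤ k}:
g(0) = mex{} = 0
g(1) = mex{} = 0
g(2) = mex{} = 0
g(3) = mex{} = 0
g(4) = mex{} = 0
g(5) = mex{} = 0
g(6) = mex{0} = 1
g(7) = mex{0} = 1
g(8) = mex{0} = 1
g(9) = mex{0} = 1
g(10) = mex{0} = 1
g(11) = mex{0} = 1
g(12) = mex{0,1} = 2
The P-positions (g = 0) in 0..12 are 0, 1, 2, 3, 4, 5.

0, 1, 2, 3, 4, 5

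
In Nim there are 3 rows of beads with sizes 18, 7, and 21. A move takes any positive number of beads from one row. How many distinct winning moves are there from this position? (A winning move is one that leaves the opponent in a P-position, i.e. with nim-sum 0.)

Bitwise XOR of the heap sizes:
  10010  (18)
  00111  (7)
  10101  (21)
  -----
  00000  (0)
The nim-sum is already 0, so every move leaves a nonzero nim-sum — there are no winning moves.

0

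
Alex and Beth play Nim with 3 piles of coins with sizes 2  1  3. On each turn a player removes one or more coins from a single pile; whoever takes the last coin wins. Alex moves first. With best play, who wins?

Nim-sum: 2 ^ 1 ^ 3 = 0.
The nim-sum is 0, so this is a P-position: the player to move is in a losing position under optimal play; Alex is about to move from it and so loses — Beth wins.

Beth wins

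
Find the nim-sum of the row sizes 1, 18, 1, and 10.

24

In binary:
  00001  (1)
  10010  (18)
  00001  (1)
  01010  (10)
  -----
  11000  (24)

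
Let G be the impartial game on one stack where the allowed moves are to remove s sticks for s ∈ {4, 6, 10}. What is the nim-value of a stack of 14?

0

Grundy values for subtraction set {4, 6, 10}:
k:     0  1  2  3  4  5  6  7  8  9 10 11 12 13 14
g(k):  0  0  0  0  1  1  1  1  2  2  2  2  3  3  0
So g(14) = 0.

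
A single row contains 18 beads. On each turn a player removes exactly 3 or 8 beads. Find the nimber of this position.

Compute g(0), g(1), … for moves {3, 8}:
k:     0  1  2  3  4  5  6  7  8  9 10 11 12 13 14 15 16 17 18
g(k):  0  0  0  1  1  1  0  0  2  1  1  0  0  0  1  1  1  0  0
So g(18) = 0.

0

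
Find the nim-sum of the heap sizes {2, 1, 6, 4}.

1

Bitwise XOR of the heap sizes:
  010  (2)
  001  (1)
  110  (6)
  100  (4)
  ---
  001  (1)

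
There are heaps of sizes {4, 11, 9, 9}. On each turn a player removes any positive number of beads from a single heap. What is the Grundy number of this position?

Bitwise XOR of the heap sizes:
  0100  (4)
  1011  (11)
  1001  (9)
  1001  (9)
  ----
  1111  (15)

15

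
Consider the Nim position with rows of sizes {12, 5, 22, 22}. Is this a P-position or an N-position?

N-position

In binary:
  01100  (12)
  00101  (5)
  10110  (22)
  10110  (22)
  -----
  01001  (9)
The nim-sum is 9 ≠ 0, so this is an N-position: the player to move can win.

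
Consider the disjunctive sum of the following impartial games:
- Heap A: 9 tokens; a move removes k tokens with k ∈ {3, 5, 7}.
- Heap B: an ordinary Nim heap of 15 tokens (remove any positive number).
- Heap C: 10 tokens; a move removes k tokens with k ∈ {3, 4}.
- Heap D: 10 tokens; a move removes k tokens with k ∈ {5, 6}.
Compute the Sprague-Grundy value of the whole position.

Grundy values for heap A (subtraction set {3, 5, 7}):
g(0) = mex{} = 0
g(1) = mex{} = 0
g(2) = mex{} = 0
g(3) = mex{0} = 1
g(4) = mex{0} = 1
g(5) = mex{0} = 1
g(6) = mex{0,1} = 2
g(7) = mex{0,1} = 2
g(8) = mex{0,1} = 2
g(9) = mex{0,1,2} = 3
So g(9) = 3.
Heap B is a plain Nim heap of size 15, so its Grundy value is 15.
For heap C, compute g(0), g(1), … with moves {3, 4}:
k:     0  1  2  3  4  5  6  7  8  9 10
g(k):  0  0  0  1  1  1  2  0  0  0  1
So g(10) = 1.
Grundy values for heap D (subtraction set {5, 6}):
g(0) = mex{} = 0
g(1) = mex{} = 0
g(2) = mex{} = 0
g(3) = mex{} = 0
g(4) = mex{} = 0
g(5) = mex{0} = 1
g(6) = mex{0} = 1
g(7) = mex{0} = 1
g(8) = mex{0} = 1
g(9) = mex{0} = 1
g(10) = mex{0,1} = 2
So g(10) = 2.
By the Sprague-Grundy theorem, the Grundy value of a sum of independent games is the XOR of the component values.
Combined value = 3 XOR 15 XOR 1 XOR 2 = 15.

15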